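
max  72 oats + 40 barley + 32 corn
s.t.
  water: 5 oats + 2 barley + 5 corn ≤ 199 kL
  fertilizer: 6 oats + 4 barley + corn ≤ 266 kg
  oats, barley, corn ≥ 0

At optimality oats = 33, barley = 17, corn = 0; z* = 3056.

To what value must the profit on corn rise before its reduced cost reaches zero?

37

Both water and fertilizer are binding at x*.
The binding rows give the dual system: 5·y_water + 6·y_fertilizer = 72 and 2·y_water + 4·y_fertilizer = 40.
Solving: y_water = 6, y_fertilizer = 7.
corn enters the basis when its profit ≥ yᵀa₃ = 6·5 + 7·1 = 37.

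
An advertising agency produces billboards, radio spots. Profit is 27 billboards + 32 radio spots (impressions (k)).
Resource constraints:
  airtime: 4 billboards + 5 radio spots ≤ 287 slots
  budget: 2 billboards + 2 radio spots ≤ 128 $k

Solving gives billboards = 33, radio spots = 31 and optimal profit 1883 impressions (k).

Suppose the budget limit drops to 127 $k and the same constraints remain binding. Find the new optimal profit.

1879.5

Check each constraint at x*: airtime 287/287 (tight); budget 128/128 (tight).
The binding rows give the dual system: 4·y_airtime + 2·y_budget = 27 and 5·y_airtime + 2·y_budget = 32.
Solving: y_airtime = 5, y_budget = 3.5.
Δz = y_budget·Δb = 3.5 × (-1) = -3.5, so new z* = 1883 − 3.5 = 1879.5.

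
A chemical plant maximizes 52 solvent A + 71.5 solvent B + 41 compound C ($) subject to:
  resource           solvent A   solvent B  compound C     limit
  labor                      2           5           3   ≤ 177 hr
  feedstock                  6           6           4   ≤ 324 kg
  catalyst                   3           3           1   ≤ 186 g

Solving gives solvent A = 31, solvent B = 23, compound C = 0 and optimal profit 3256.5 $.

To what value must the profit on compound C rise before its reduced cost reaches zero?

Binding: labor and feedstock. Non-binding: catalyst (24 unused).
Slack constraints have shadow price 0 (complementary slackness).
From A_Bᵀ y = c: 2·y_labor + 6·y_feedstock = 52; 5·y_labor + 6·y_feedstock = 71.5.
Solving: y_labor = 6.5, y_feedstock = 6.5.
compound C enters the basis when its profit ≥ yᵀa₃ = 6.5·3 + 6.5·4 = 45.5.

45.5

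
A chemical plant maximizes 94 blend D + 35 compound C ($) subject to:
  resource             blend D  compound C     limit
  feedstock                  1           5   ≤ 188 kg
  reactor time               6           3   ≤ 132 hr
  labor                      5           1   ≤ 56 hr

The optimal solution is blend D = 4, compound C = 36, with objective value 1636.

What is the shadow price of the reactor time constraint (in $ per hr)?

At the optimum: feedstock uses 184 of 188 (slack = 4); reactor time uses 132 of 132 (binding); labor uses 56 of 56 (binding).
Since feedstock is not tight, its dual is 0.
From A_Bᵀ y = c: 6·y_reactor time + 5·y_labor = 94; 3·y_reactor time + 1·y_labor = 35.
Solving: y_reactor time = 9, y_labor = 8.
Shadow price of reactor time = 9.

9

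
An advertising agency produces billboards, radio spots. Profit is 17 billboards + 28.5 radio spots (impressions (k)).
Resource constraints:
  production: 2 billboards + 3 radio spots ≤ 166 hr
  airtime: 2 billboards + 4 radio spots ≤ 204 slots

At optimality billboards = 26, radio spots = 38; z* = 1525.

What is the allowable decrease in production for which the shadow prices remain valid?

13

Binding constraints: production, airtime. The basis is B = [[2,3],[2,4]] with det 2.
Per unit decrease in production, x* moves by d = (-2, 1).
The basis stays optimal until billboards reaches 0; allowable decrease = 13 hr.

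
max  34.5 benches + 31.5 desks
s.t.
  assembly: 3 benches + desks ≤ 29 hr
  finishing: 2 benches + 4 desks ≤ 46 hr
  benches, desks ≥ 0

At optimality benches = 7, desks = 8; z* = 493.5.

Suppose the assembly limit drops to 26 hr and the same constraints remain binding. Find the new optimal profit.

At the optimum: assembly uses 29 of 29 (binding); finishing uses 46 of 46 (binding).
Dual feasibility on the basic columns requires 3·y_assembly + 2·y_finishing = 34.5, 1·y_assembly + 4·y_finishing = 31.5.
→ y_assembly = 7.5 and y_finishing = 6.
Δz = y_assembly·Δb = 7.5 × (-3) = -22.5, so new z* = 493.5 − 22.5 = 471.

471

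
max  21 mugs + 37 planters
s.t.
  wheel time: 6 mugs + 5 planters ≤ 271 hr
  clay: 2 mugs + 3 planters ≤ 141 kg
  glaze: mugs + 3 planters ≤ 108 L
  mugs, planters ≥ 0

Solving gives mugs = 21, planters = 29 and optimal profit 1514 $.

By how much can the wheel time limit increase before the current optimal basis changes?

52

Binding constraints: wheel time, glaze. The basis is B = [[6,5],[1,3]] with det 13.
Per unit increase in wheel time, x* moves by d = (0.2308, -0.0769).
The basis stays optimal until clay becomes binding; allowable increase = 52 hr.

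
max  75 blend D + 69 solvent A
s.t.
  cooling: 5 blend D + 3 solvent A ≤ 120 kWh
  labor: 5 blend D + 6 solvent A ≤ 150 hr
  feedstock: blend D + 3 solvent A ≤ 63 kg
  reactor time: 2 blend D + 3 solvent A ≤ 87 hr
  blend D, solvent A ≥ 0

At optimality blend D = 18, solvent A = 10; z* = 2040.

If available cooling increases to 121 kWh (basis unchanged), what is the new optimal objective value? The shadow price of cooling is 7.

Δb = 1, so new z* = 2040 + (7)·(1) = 2040 + 7 = 2047.

2047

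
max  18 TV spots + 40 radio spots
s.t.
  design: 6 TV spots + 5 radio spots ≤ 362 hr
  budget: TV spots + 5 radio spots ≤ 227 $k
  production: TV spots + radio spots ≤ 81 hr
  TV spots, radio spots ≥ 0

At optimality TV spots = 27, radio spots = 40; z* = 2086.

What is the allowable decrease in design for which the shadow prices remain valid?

Binding constraints: design, budget. The basis is B = [[6,5],[1,5]] with det 25.
Per unit decrease in design, x* moves by d = (-0.2, 0.04).
The basis stays optimal until TV spots reaches 0; allowable decrease = 135 hr.

135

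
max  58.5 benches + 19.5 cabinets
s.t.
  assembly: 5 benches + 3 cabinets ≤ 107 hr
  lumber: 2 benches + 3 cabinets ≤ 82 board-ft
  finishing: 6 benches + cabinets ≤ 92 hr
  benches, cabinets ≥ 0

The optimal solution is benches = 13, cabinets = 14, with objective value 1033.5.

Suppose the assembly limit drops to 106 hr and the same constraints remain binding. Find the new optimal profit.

1029

At the optimum: assembly uses 107 of 107 (binding); lumber uses 68 of 82 (slack = 14); finishing uses 92 of 92 (binding).
By complementary slackness, y = 0 for the non-binding constraint.
The binding rows give the dual system: 5·y_assembly + 6·y_finishing = 58.5 and 3·y_assembly + 1·y_finishing = 19.5.
→ y_assembly = 4.5 and y_finishing = 6.
Δz = y_assembly·Δb = 4.5 × (-1) = -4.5, so new z* = 1033.5 − 4.5 = 1029.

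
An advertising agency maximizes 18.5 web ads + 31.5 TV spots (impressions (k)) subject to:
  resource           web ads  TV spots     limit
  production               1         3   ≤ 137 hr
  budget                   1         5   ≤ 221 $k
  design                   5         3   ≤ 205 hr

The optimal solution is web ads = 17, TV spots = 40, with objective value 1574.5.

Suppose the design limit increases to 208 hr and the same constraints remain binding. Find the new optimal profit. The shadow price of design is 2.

1580.5

Δb = 3, so new z* = 1574.5 + (2)·(3) = 1574.5 + 6 = 1580.5.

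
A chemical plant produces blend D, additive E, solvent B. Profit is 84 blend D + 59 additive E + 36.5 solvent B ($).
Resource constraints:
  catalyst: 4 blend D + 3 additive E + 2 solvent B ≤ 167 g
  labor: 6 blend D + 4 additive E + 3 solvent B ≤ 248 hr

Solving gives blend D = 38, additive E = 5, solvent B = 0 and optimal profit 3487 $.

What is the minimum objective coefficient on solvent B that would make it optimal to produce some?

42

At the optimum: catalyst uses 167 of 167 (binding); labor uses 248 of 248 (binding).
From A_Bᵀ y = c: 4·y_catalyst + 6·y_labor = 84; 3·y_catalyst + 4·y_labor = 59.
Solving: y_catalyst = 9, y_labor = 8.
solvent B enters the basis when its profit ≥ yᵀa₃ = 9·2 + 8·3 = 42.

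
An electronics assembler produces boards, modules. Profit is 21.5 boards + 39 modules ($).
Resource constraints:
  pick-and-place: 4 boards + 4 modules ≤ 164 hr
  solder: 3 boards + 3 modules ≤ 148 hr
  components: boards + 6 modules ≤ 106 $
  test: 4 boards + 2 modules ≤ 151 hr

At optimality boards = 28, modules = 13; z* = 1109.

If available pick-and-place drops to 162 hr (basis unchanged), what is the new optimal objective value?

1100

Check each constraint at x*: pick-and-place 164/164 (tight); solder 123/148 (slack 25); components 106/106 (tight); test 138/151 (slack 13).
Since solder, test are not tight, their duals are 0.
Dual feasibility on the basic columns requires 4·y_pick-and-place + 1·y_components = 21.5, 4·y_pick-and-place + 6·y_components = 39.
This yields shadow prices y_pick-and-place = 4.5, y_components = 3.5.
Δz = y_pick-and-place·Δb = 4.5 × (-2) = -9, so new z* = 1109 − 9 = 1100.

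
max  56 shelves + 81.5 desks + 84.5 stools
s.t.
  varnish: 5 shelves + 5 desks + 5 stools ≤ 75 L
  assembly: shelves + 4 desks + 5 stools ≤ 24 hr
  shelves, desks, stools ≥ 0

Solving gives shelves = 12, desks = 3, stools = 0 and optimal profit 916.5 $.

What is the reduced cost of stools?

Both varnish and assembly are binding at x*.
Dual feasibility on the basic columns requires 5·y_varnish + 1·y_assembly = 56, 5·y_varnish + 4·y_assembly = 81.5.
→ y_varnish = 9.5 and y_assembly = 8.5.
Reduced cost of stools: c₃ − yᵀa₃ = 84.5 − (9.5·5 + 8.5·5) = 84.5 − 90 = -5.5.

-5.5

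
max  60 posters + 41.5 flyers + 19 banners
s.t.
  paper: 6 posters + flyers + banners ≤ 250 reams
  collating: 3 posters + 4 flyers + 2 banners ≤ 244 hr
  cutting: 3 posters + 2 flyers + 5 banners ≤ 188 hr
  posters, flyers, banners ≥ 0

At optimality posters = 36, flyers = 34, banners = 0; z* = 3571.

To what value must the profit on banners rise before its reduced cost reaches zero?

Check each constraint at x*: paper 250/250 (tight); collating 244/244 (tight); cutting 176/188 (slack 12).
By complementary slackness, y = 0 for the non-binding constraint.
Dual feasibility on the basic columns requires 6·y_paper + 3·y_collating = 60, 1·y_paper + 4·y_collating = 41.5.
This yields shadow prices y_paper = 5.5, y_collating = 9.
banners enters the basis when its profit ≥ yᵀa₃ = 5.5·1 + 9·2 = 23.5.

23.5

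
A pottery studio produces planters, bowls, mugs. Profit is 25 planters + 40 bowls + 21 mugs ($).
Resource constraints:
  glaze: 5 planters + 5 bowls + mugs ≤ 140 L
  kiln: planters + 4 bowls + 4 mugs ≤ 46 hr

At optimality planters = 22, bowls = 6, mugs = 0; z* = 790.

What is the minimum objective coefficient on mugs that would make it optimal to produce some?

Both glaze and kiln are binding at x*.
Dual feasibility on the basic columns requires 5·y_glaze + 1·y_kiln = 25, 5·y_glaze + 4·y_kiln = 40.
Solving: y_glaze = 4, y_kiln = 5.
mugs enters the basis when its profit ≥ yᵀa₃ = 4·1 + 5·4 = 24.

24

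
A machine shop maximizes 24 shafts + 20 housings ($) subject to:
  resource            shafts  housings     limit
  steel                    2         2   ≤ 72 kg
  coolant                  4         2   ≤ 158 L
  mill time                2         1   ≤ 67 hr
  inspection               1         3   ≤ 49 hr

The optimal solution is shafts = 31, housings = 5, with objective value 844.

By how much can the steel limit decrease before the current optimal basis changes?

Binding constraints: steel, mill time. The basis is B = [[2,2],[2,1]] with det -2.
Per unit decrease in steel, x* moves by d = (0.5, -1).
The basis stays optimal until housings reaches 0; allowable decrease = 5 kg.

5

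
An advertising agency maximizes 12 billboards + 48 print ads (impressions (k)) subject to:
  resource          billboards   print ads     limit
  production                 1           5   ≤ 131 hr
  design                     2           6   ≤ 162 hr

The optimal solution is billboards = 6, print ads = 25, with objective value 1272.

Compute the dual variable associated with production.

At the optimum: production uses 131 of 131 (binding); design uses 162 of 162 (binding).
From A_Bᵀ y = c: 1·y_production + 2·y_design = 12; 5·y_production + 6·y_design = 48.
Solving: y_production = 6, y_design = 3.
Shadow price of production = 6.

6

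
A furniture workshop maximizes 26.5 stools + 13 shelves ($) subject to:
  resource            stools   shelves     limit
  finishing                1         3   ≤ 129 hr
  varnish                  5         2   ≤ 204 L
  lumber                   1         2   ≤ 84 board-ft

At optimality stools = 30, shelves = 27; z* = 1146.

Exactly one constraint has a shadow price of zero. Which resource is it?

finishing

finishing: 111/129 (slack 18)
varnish: 204/204 (binding)
lumber: 84/84 (binding)
By complementary slackness, a constraint with positive slack has shadow price 0 → finishing.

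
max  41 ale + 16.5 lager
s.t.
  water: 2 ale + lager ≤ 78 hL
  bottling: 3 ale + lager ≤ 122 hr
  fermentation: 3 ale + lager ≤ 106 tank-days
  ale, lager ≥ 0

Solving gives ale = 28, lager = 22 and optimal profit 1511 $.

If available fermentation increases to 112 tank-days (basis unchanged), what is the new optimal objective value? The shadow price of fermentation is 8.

1559

Δb = 6, so new z* = 1511 + (8)·(6) = 1511 + 48 = 1559.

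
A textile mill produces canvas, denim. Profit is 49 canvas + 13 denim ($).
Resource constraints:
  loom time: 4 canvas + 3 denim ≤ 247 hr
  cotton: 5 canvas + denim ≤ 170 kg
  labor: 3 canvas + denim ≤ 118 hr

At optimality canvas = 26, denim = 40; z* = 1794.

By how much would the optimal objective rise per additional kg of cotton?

Binding: cotton and labor. Non-binding: loom time (23 unused).
By complementary slackness, y = 0 for the non-binding constraint.
The binding rows give the dual system: 5·y_cotton + 3·y_labor = 49 and 1·y_cotton + 1·y_labor = 13.
→ y_cotton = 5 and y_labor = 8.
Shadow price of cotton = 5.

5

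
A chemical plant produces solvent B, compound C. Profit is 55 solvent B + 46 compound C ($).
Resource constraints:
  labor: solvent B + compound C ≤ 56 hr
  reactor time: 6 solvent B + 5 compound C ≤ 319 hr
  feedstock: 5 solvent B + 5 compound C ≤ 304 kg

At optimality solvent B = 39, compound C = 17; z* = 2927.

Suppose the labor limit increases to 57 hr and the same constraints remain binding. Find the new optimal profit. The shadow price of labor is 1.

Δb = 1, so new z* = 2927 + (1)·(1) = 2927 + 1 = 2928.

2928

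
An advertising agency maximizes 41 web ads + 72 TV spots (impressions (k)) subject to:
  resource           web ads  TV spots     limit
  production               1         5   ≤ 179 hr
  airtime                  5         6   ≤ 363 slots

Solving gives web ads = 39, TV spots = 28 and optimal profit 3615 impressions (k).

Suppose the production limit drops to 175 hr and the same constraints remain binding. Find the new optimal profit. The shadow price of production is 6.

3591

Δb = -4, so new z* = 3615 + (6)·(-4) = 3615 − 24 = 3591.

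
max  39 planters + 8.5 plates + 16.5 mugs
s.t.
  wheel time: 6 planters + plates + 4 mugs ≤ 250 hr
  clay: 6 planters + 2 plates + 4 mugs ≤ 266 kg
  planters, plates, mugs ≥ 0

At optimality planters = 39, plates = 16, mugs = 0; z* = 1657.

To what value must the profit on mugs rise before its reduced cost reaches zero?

26

At the optimum: wheel time uses 250 of 250 (binding); clay uses 266 of 266 (binding).
The binding rows give the dual system: 6·y_wheel time + 6·y_clay = 39 and 1·y_wheel time + 2·y_clay = 8.5.
→ y_wheel time = 4.5 and y_clay = 2.
mugs enters the basis when its profit ≥ yᵀa₃ = 4.5·4 + 2·4 = 26.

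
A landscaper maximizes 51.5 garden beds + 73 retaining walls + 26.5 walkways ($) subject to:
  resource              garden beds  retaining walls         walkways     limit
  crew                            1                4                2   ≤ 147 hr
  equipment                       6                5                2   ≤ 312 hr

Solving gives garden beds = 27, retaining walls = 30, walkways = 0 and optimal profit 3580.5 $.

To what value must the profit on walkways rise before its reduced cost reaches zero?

Both crew and equipment are binding at x*.
The binding rows give the dual system: 1·y_crew + 6·y_equipment = 51.5 and 4·y_crew + 5·y_equipment = 73.
Solving: y_crew = 9.5, y_equipment = 7.
walkways enters the basis when its profit ≥ yᵀa₃ = 9.5·2 + 7·2 = 33.

33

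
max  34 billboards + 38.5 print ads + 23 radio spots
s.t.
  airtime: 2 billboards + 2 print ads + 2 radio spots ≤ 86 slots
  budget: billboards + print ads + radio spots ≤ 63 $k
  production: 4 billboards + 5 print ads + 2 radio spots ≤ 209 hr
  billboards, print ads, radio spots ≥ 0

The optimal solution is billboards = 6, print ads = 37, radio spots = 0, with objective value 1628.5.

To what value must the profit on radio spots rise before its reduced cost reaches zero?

Check each constraint at x*: airtime 86/86 (tight); budget 43/63 (slack 20); production 209/209 (tight).
By complementary slackness, y = 0 for the non-binding constraint.
From A_Bᵀ y = c: 2·y_airtime + 4·y_production = 34; 2·y_airtime + 5·y_production = 38.5.
Solving: y_airtime = 8, y_production = 4.5.
radio spots enters the basis when its profit ≥ yᵀa₃ = 8·2 + 4.5·2 = 25.

25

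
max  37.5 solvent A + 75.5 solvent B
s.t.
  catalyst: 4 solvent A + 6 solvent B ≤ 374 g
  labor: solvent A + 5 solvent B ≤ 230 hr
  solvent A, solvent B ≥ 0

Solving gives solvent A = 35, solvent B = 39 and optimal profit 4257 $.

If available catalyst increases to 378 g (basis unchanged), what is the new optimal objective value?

Both catalyst and labor are binding at x*.
Dual feasibility on the basic columns requires 4·y_catalyst + 1·y_labor = 37.5, 6·y_catalyst + 5·y_labor = 75.5.
Solving: y_catalyst = 8, y_labor = 5.5.
Δz = y_catalyst·Δb = 8 × (4) = 32, so new z* = 4257 + 32 = 4289.

4289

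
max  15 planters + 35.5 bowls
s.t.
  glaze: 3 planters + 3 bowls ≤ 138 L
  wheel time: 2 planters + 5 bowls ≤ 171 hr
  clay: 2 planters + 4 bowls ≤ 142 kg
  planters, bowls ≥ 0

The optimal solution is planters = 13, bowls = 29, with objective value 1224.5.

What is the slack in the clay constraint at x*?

clay used = 2·13 + 4·29 = 142; slack = 142 − 142 = 0.

0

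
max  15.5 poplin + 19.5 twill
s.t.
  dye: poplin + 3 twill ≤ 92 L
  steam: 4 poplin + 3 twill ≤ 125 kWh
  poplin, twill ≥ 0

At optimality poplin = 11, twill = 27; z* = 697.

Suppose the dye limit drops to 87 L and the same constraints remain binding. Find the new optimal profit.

679.5

Check each constraint at x*: dye 92/92 (tight); steam 125/125 (tight).
From A_Bᵀ y = c: 1·y_dye + 4·y_steam = 15.5; 3·y_dye + 3·y_steam = 19.5.
This yields shadow prices y_dye = 3.5, y_steam = 3.
Δz = y_dye·Δb = 3.5 × (-5) = -17.5, so new z* = 697 − 17.5 = 679.5.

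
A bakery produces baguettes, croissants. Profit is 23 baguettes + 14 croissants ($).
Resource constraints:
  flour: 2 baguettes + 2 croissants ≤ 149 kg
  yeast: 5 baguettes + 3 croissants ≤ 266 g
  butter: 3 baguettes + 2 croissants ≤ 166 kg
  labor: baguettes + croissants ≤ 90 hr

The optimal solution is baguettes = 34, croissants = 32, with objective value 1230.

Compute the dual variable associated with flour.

0

Check each constraint at x*: flour 132/149 (slack 17); yeast 266/266 (tight); butter 166/166 (tight); labor 66/90 (slack 24).
Since flour, labor are not tight, their duals are 0.
Dual feasibility on the basic columns requires 5·y_yeast + 3·y_butter = 23, 3·y_yeast + 2·y_butter = 14.
Solving: y_yeast = 4, y_butter = 1.
Shadow price of flour = 0.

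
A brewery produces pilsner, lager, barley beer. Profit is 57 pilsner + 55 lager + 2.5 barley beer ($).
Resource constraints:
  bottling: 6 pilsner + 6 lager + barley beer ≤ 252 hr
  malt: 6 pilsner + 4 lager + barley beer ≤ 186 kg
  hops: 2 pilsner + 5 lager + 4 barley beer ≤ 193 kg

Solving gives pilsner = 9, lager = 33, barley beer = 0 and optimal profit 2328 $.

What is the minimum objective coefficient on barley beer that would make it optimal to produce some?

At the optimum: bottling uses 252 of 252 (binding); malt uses 186 of 186 (binding); hops uses 183 of 193 (slack = 10).
By complementary slackness, y = 0 for the non-binding constraint.
The binding rows give the dual system: 6·y_bottling + 6·y_malt = 57 and 6·y_bottling + 4·y_malt = 55.
Solving: y_bottling = 8.5, y_malt = 1.
barley beer enters the basis when its profit ≥ yᵀa₃ = 8.5·1 + 1·1 = 9.5.

9.5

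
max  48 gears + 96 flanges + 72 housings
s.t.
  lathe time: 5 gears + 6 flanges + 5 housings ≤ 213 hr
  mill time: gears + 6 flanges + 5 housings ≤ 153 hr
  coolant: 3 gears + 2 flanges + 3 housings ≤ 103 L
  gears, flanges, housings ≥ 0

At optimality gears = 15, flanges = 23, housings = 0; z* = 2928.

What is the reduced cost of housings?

-8

Check each constraint at x*: lathe time 213/213 (tight); mill time 153/153 (tight); coolant 91/103 (slack 12).
By complementary slackness, y = 0 for the non-binding constraint.
Dual feasibility on the basic columns requires 5·y_lathe time + 1·y_mill time = 48, 6·y_lathe time + 6·y_mill time = 96.
→ y_lathe time = 8 and y_mill time = 8.
Reduced cost of housings: c₃ − yᵀa₃ = 72 − (8·5 + 8·5) = 72 − 80 = -8.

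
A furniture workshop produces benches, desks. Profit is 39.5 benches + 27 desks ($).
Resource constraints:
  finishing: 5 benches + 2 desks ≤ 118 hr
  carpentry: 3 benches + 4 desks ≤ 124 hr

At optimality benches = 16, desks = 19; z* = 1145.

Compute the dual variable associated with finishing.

5.5

Check each constraint at x*: finishing 118/118 (tight); carpentry 124/124 (tight).
From A_Bᵀ y = c: 5·y_finishing + 3·y_carpentry = 39.5; 2·y_finishing + 4·y_carpentry = 27.
→ y_finishing = 5.5 and y_carpentry = 4.
Shadow price of finishing = 5.5.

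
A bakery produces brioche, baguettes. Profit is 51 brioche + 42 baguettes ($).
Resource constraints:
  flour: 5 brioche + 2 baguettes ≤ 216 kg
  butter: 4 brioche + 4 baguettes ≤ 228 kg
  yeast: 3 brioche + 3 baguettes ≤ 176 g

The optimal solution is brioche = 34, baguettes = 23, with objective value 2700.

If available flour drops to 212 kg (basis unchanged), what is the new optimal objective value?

Check each constraint at x*: flour 216/216 (tight); butter 228/228 (tight); yeast 171/176 (slack 5).
Slack constraints have shadow price 0 (complementary slackness).
Dual feasibility on the basic columns requires 5·y_flour + 4·y_butter = 51, 2·y_flour + 4·y_butter = 42.
→ y_flour = 3 and y_butter = 9.
Δz = y_flour·Δb = 3 × (-4) = -12, so new z* = 2700 − 12 = 2688.

2688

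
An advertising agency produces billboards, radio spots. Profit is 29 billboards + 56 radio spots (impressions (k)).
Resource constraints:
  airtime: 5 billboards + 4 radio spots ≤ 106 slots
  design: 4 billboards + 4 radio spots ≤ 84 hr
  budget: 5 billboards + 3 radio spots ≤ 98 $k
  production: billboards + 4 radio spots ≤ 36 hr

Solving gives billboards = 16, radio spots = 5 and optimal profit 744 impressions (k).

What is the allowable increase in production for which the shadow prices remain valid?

Binding constraints: design, production. The basis is B = [[4,4],[1,4]] with det 12.
Per unit increase in production, x* moves by d = (-0.3333, 0.3333).
The basis stays optimal until billboards reaches 0; allowable increase = 48 hr.

48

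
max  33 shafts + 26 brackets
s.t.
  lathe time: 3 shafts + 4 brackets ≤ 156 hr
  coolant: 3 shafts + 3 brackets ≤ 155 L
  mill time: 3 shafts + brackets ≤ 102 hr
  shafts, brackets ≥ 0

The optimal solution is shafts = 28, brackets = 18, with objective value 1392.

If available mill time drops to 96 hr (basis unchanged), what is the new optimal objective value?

1356

At the optimum: lathe time uses 156 of 156 (binding); coolant uses 138 of 155 (slack = 17); mill time uses 102 of 102 (binding).
Since coolant is not tight, its dual is 0.
The binding rows give the dual system: 3·y_lathe time + 3·y_mill time = 33 and 4·y_lathe time + 1·y_mill time = 26.
→ y_lathe time = 5 and y_mill time = 6.
Δz = y_mill time·Δb = 6 × (-6) = -36, so new z* = 1392 − 36 = 1356.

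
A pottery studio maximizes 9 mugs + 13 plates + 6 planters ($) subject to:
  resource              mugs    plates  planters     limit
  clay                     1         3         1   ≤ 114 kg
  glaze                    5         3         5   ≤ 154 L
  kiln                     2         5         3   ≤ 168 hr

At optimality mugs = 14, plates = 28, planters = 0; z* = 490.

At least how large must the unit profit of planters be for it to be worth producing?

Binding: glaze and kiln. Non-binding: clay (16 unused).
Slack constraints have shadow price 0 (complementary slackness).
The binding rows give the dual system: 5·y_glaze + 2·y_kiln = 9 and 3·y_glaze + 5·y_kiln = 13.
This yields shadow prices y_glaze = 1, y_kiln = 2.
planters enters the basis when its profit ≥ yᵀa₃ = 1·5 + 2·3 = 11.

11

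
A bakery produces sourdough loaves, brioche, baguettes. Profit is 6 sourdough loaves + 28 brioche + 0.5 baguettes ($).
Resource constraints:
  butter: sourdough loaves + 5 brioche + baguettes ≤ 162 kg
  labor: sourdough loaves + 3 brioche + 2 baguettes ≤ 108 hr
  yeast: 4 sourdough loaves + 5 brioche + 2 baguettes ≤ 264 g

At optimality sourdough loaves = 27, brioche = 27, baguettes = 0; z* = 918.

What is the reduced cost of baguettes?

-6.5

Binding: butter and labor. Non-binding: yeast (21 unused).
Slack constraints have shadow price 0 (complementary slackness).
Dual feasibility on the basic columns requires 1·y_butter + 1·y_labor = 6, 5·y_butter + 3·y_labor = 28.
→ y_butter = 5 and y_labor = 1.
Reduced cost of baguettes: c₃ − yᵀa₃ = 0.5 − (5·1 + 1·2) = 0.5 − 7 = -6.5.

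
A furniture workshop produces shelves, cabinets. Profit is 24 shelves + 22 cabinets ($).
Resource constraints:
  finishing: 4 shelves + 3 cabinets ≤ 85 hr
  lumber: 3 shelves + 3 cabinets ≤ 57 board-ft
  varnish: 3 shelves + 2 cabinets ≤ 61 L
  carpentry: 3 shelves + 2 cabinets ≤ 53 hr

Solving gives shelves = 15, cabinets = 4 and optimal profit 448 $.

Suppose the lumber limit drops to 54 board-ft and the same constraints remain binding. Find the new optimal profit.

430

Check each constraint at x*: finishing 72/85 (slack 13); lumber 57/57 (tight); varnish 53/61 (slack 8); carpentry 53/53 (tight).
By complementary slackness, y = 0 for the non-binding constraints.
From A_Bᵀ y = c: 3·y_lumber + 3·y_carpentry = 24; 3·y_lumber + 2·y_carpentry = 22.
→ y_lumber = 6 and y_carpentry = 2.
Δz = y_lumber·Δb = 6 × (-3) = -18, so new z* = 448 − 18 = 430.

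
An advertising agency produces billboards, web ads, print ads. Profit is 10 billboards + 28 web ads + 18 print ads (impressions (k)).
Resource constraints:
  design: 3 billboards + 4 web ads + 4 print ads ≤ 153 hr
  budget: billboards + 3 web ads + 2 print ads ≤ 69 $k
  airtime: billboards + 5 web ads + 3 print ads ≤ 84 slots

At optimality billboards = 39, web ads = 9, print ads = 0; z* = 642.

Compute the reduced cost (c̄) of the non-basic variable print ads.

Binding: design and airtime. Non-binding: budget (3 unused).
Since budget is not tight, its dual is 0.
Dual feasibility on the basic columns requires 3·y_design + 1·y_airtime = 10, 4·y_design + 5·y_airtime = 28.
Solving: y_design = 2, y_airtime = 4.
Reduced cost of print ads: c₃ − yᵀa₃ = 18 − (2·4 + 4·3) = 18 − 20 = -2.

-2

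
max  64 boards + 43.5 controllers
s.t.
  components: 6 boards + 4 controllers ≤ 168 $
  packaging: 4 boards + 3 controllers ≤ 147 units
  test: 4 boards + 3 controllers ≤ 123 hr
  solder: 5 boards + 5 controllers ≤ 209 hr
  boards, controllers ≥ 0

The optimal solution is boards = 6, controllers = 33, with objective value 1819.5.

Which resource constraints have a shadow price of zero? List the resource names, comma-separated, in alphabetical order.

components: 168/168 (binding)
packaging: 123/147 (slack 24)
test: 123/123 (binding)
solder: 195/209 (slack 14)
By complementary slackness, a constraint with positive slack has shadow price 0 → packaging, solder.

packaging, solder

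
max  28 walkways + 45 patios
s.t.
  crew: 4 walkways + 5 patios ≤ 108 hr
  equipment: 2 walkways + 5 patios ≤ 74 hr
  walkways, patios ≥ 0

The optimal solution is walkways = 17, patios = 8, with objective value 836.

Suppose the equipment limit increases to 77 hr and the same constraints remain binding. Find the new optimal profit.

At the optimum: crew uses 108 of 108 (binding); equipment uses 74 of 74 (binding).
The binding rows give the dual system: 4·y_crew + 2·y_equipment = 28 and 5·y_crew + 5·y_equipment = 45.
This yields shadow prices y_crew = 5, y_equipment = 4.
Δz = y_equipment·Δb = 4 × (3) = 12, so new z* = 836 + 12 = 848.

848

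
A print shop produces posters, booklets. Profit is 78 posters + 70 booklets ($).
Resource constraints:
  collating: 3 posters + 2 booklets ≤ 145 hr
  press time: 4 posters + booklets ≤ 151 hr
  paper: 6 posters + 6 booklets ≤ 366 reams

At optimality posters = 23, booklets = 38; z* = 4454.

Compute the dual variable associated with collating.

Check each constraint at x*: collating 145/145 (tight); press time 130/151 (slack 21); paper 366/366 (tight).
By complementary slackness, y = 0 for the non-binding constraint.
The binding rows give the dual system: 3·y_collating + 6·y_paper = 78 and 2·y_collating + 6·y_paper = 70.
→ y_collating = 8 and y_paper = 9.
Shadow price of collating = 8.

8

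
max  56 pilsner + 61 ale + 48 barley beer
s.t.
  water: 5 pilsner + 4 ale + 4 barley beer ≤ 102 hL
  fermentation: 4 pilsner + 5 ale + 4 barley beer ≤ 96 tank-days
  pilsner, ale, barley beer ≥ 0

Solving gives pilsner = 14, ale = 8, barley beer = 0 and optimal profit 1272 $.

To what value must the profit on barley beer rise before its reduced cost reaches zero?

52

Check each constraint at x*: water 102/102 (tight); fermentation 96/96 (tight).
The binding rows give the dual system: 5·y_water + 4·y_fermentation = 56 and 4·y_water + 5·y_fermentation = 61.
→ y_water = 4 and y_fermentation = 9.
barley beer enters the basis when its profit ≥ yᵀa₃ = 4·4 + 9·4 = 52.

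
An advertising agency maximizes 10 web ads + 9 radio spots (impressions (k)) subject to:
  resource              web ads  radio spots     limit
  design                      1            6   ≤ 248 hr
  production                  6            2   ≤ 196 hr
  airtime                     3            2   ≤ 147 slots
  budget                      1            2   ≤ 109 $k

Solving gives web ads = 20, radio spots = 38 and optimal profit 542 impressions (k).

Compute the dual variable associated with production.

1.5

At the optimum: design uses 248 of 248 (binding); production uses 196 of 196 (binding); airtime uses 136 of 147 (slack = 11); budget uses 96 of 109 (slack = 13).
Since airtime, budget are not tight, their duals are 0.
Dual feasibility on the basic columns requires 1·y_design + 6·y_production = 10, 6·y_design + 2·y_production = 9.
This yields shadow prices y_design = 1, y_production = 1.5.
Shadow price of production = 1.5.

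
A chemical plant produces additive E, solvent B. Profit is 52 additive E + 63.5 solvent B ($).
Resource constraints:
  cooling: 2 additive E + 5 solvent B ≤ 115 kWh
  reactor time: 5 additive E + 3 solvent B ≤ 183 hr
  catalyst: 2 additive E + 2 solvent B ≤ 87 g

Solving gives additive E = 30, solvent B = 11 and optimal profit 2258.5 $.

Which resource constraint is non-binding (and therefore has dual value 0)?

cooling: 115/115 (binding)
reactor time: 183/183 (binding)
catalyst: 82/87 (slack 5)
By complementary slackness, a constraint with positive slack has shadow price 0 → catalyst.

catalyst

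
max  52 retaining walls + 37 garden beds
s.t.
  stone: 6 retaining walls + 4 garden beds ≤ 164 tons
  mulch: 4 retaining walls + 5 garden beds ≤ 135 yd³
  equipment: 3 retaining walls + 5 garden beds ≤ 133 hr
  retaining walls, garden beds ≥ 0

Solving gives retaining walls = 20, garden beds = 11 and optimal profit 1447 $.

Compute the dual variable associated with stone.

At the optimum: stone uses 164 of 164 (binding); mulch uses 135 of 135 (binding); equipment uses 115 of 133 (slack = 18).
By complementary slackness, y = 0 for the non-binding constraint.
The binding rows give the dual system: 6·y_stone + 4·y_mulch = 52 and 4·y_stone + 5·y_mulch = 37.
This yields shadow prices y_stone = 8, y_mulch = 1.
Shadow price of stone = 8.

8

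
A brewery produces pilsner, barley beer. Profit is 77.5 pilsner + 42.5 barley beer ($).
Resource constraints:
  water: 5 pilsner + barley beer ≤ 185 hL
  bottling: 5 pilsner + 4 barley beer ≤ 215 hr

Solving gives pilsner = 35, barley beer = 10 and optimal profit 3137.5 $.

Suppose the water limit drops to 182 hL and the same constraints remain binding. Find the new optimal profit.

Both water and bottling are binding at x*.
Dual feasibility on the basic columns requires 5·y_water + 5·y_bottling = 77.5, 1·y_water + 4·y_bottling = 42.5.
This yields shadow prices y_water = 6.5, y_bottling = 9.
Δz = y_water·Δb = 6.5 × (-3) = -19.5, so new z* = 3137.5 − 19.5 = 3118.

3118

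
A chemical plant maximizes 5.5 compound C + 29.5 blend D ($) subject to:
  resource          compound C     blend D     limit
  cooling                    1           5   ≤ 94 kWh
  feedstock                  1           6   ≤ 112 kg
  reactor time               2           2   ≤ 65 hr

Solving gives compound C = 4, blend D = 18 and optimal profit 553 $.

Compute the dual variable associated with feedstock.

2

At the optimum: cooling uses 94 of 94 (binding); feedstock uses 112 of 112 (binding); reactor time uses 44 of 65 (slack = 21).
Slack constraints have shadow price 0 (complementary slackness).
The binding rows give the dual system: 1·y_cooling + 1·y_feedstock = 5.5 and 5·y_cooling + 6·y_feedstock = 29.5.
→ y_cooling = 3.5 and y_feedstock = 2.
Shadow price of feedstock = 2.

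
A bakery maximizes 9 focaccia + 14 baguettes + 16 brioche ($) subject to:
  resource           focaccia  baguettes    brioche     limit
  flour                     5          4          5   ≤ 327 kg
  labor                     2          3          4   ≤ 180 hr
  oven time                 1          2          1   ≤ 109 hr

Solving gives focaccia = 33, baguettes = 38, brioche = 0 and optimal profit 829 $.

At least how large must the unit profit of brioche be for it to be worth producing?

17

Binding: labor and oven time. Non-binding: flour (10 unused).
Since flour is not tight, its dual is 0.
Dual feasibility on the basic columns requires 2·y_labor + 1·y_oven time = 9, 3·y_labor + 2·y_oven time = 14.
→ y_labor = 4 and y_oven time = 1.
brioche enters the basis when its profit ≥ yᵀa₃ = 4·4 + 1·1 = 17.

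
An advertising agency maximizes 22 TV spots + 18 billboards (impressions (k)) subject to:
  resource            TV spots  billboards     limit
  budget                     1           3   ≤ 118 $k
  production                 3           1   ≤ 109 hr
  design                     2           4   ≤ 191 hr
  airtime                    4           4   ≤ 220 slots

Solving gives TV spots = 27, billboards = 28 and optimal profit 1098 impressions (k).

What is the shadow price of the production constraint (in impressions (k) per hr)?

Check each constraint at x*: budget 111/118 (slack 7); production 109/109 (tight); design 166/191 (slack 25); airtime 220/220 (tight).
Since budget, design are not tight, their duals are 0.
The binding rows give the dual system: 3·y_production + 4·y_airtime = 22 and 1·y_production + 4·y_airtime = 18.
→ y_production = 2 and y_airtime = 4.
Shadow price of production = 2.

2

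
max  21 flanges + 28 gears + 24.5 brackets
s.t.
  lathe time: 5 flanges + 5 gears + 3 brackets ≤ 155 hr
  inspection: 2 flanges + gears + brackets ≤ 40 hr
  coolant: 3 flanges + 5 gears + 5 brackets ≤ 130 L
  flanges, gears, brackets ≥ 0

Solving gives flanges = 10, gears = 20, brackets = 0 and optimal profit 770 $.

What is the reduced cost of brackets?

-3.5

At the optimum: lathe time uses 150 of 155 (slack = 5); inspection uses 40 of 40 (binding); coolant uses 130 of 130 (binding).
By complementary slackness, y = 0 for the non-binding constraint.
Dual feasibility on the basic columns requires 2·y_inspection + 3·y_coolant = 21, 1·y_inspection + 5·y_coolant = 28.
Solving: y_inspection = 3, y_coolant = 5.
Reduced cost of brackets: c₃ − yᵀa₃ = 24.5 − (3·1 + 5·5) = 24.5 − 28 = -3.5.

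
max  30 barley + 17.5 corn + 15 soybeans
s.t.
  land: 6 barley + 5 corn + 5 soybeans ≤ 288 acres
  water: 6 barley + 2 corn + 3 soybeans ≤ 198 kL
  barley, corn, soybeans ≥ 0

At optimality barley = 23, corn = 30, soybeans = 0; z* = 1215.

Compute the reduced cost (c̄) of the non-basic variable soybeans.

At the optimum: land uses 288 of 288 (binding); water uses 198 of 198 (binding).
Dual feasibility on the basic columns requires 6·y_land + 6·y_water = 30, 5·y_land + 2·y_water = 17.5.
This yields shadow prices y_land = 2.5, y_water = 2.5.
Reduced cost of soybeans: c₃ − yᵀa₃ = 15 − (2.5·5 + 2.5·3) = 15 − 20 = -5.

-5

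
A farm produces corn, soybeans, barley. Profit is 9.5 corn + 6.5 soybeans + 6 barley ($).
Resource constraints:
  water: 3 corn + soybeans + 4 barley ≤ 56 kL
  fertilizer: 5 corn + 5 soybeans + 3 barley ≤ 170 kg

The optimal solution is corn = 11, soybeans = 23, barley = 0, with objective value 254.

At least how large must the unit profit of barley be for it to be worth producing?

At the optimum: water uses 56 of 56 (binding); fertilizer uses 170 of 170 (binding).
The binding rows give the dual system: 3·y_water + 5·y_fertilizer = 9.5 and 1·y_water + 5·y_fertilizer = 6.5.
→ y_water = 1.5 and y_fertilizer = 1.
barley enters the basis when its profit ≥ yᵀa₃ = 1.5·4 + 1·3 = 9.

9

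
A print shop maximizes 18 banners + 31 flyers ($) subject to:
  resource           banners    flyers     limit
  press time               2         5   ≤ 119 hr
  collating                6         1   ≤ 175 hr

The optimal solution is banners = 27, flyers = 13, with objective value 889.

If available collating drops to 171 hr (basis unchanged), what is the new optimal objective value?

885

Check each constraint at x*: press time 119/119 (tight); collating 175/175 (tight).
From A_Bᵀ y = c: 2·y_press time + 6·y_collating = 18; 5·y_press time + 1·y_collating = 31.
Solving: y_press time = 6, y_collating = 1.
Δz = y_collating·Δb = 1 × (-4) = -4, so new z* = 889 − 4 = 885.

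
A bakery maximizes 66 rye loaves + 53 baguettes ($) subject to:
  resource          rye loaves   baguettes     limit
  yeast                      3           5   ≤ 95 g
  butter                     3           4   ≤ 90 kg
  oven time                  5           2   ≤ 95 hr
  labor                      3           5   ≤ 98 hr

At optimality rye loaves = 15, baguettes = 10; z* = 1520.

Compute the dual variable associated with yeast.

Binding: yeast and oven time. Non-binding: butter (5 unused), labor (3 unused).
By complementary slackness, y = 0 for the non-binding constraints.
The binding rows give the dual system: 3·y_yeast + 5·y_oven time = 66 and 5·y_yeast + 2·y_oven time = 53.
Solving: y_yeast = 7, y_oven time = 9.
Shadow price of yeast = 7.

7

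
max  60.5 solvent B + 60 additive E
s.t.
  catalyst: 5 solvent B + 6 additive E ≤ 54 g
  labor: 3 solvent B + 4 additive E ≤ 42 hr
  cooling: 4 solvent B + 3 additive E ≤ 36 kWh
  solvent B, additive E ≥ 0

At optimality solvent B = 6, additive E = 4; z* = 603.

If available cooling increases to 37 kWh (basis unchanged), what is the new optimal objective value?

610

At the optimum: catalyst uses 54 of 54 (binding); labor uses 34 of 42 (slack = 8); cooling uses 36 of 36 (binding).
Since labor is not tight, its dual is 0.
From A_Bᵀ y = c: 5·y_catalyst + 4·y_cooling = 60.5; 6·y_catalyst + 3·y_cooling = 60.
This yields shadow prices y_catalyst = 6.5, y_cooling = 7.
Δz = y_cooling·Δb = 7 × (1) = 7, so new z* = 603 + 7 = 610.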